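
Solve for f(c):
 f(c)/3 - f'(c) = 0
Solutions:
 f(c) = C1*exp(c/3)


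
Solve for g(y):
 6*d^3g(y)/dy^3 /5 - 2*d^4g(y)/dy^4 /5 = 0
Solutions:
 g(y) = C1 + C2*y + C3*y^2 + C4*exp(3*y)


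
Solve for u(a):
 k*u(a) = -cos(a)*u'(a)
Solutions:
 u(a) = C1*exp(k*(log(sin(a) - 1) - log(sin(a) + 1))/2)


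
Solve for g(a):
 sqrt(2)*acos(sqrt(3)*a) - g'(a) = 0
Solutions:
 g(a) = C1 + sqrt(2)*(a*acos(sqrt(3)*a) - sqrt(3)*sqrt(1 - 3*a^2)/3)


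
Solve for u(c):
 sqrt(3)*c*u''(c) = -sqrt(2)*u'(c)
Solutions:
 u(c) = C1 + C2*c^(1 - sqrt(6)/3)


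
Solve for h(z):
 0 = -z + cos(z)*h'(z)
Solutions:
 h(z) = C1 + Integral(z/cos(z), z)


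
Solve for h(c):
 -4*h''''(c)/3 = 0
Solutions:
 h(c) = C1 + C2*c + C3*c^2 + C4*c^3


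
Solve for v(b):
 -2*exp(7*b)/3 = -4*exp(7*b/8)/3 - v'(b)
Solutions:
 v(b) = C1 - 32*exp(7*b/8)/21 + 2*exp(7*b)/21


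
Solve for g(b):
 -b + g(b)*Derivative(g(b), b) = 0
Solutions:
 g(b) = -sqrt(C1 + b^2)
 g(b) = sqrt(C1 + b^2)


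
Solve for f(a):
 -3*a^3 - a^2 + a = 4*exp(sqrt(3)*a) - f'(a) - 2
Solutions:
 f(a) = C1 + 3*a^4/4 + a^3/3 - a^2/2 - 2*a + 4*sqrt(3)*exp(sqrt(3)*a)/3


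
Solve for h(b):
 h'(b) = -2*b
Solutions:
 h(b) = C1 - b^2


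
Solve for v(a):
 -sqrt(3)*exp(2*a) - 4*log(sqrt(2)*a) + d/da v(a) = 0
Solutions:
 v(a) = C1 + 4*a*log(a) + 2*a*(-2 + log(2)) + sqrt(3)*exp(2*a)/2


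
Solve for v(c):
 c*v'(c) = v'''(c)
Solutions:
 v(c) = C1 + Integral(C2*airyai(c) + C3*airybi(c), c)


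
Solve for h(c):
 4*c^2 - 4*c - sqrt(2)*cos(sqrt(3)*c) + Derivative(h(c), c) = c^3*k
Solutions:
 h(c) = C1 + c^4*k/4 - 4*c^3/3 + 2*c^2 + sqrt(6)*sin(sqrt(3)*c)/3


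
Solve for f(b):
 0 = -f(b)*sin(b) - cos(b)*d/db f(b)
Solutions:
 f(b) = C1*cos(b)


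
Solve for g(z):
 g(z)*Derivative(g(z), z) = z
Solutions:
 g(z) = -sqrt(C1 + z^2)
 g(z) = sqrt(C1 + z^2)


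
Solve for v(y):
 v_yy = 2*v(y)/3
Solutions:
 v(y) = C1*exp(-sqrt(6)*y/3) + C2*exp(sqrt(6)*y/3)


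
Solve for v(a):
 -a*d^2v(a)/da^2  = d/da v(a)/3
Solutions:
 v(a) = C1 + C2*a^(2/3)


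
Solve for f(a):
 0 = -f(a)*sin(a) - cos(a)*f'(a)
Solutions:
 f(a) = C1*cos(a)


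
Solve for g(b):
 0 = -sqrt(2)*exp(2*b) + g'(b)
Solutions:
 g(b) = C1 + sqrt(2)*exp(2*b)/2


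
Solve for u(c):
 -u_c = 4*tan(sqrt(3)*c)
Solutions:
 u(c) = C1 + 4*sqrt(3)*log(cos(sqrt(3)*c))/3


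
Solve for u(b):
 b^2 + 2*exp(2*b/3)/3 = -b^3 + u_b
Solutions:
 u(b) = C1 + b^4/4 + b^3/3 + exp(2*b/3)


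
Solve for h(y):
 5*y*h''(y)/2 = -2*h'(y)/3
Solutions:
 h(y) = C1 + C2*y^(11/15)


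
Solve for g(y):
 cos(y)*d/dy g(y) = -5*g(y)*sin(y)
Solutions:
 g(y) = C1*cos(y)^5


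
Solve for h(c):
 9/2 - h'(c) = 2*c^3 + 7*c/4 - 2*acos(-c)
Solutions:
 h(c) = C1 - c^4/2 - 7*c^2/8 + 2*c*acos(-c) + 9*c/2 + 2*sqrt(1 - c^2)


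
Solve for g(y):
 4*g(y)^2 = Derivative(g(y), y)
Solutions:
 g(y) = -1/(C1 + 4*y)


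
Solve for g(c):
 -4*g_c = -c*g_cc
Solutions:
 g(c) = C1 + C2*c^5


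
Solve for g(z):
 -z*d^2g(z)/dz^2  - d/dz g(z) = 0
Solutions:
 g(z) = C1 + C2*log(z)


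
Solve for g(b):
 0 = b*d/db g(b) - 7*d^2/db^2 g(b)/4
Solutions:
 g(b) = C1 + C2*erfi(sqrt(14)*b/7)


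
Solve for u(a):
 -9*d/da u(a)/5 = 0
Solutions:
 u(a) = C1


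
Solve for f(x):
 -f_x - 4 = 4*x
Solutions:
 f(x) = C1 - 2*x^2 - 4*x


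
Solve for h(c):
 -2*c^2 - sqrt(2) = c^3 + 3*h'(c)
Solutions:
 h(c) = C1 - c^4/12 - 2*c^3/9 - sqrt(2)*c/3


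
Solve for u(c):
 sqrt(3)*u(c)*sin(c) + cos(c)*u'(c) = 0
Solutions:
 u(c) = C1*cos(c)^(sqrt(3))


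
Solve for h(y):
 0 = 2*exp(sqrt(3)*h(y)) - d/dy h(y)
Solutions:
 h(y) = sqrt(3)*(2*log(-1/(C1 + 2*y)) - log(3))/6


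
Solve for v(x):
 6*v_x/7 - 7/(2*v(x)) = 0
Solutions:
 v(x) = -sqrt(C1 + 294*x)/6
 v(x) = sqrt(C1 + 294*x)/6


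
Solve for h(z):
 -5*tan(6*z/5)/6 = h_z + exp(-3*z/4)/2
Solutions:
 h(z) = C1 - 25*log(tan(6*z/5)^2 + 1)/72 + 2*exp(-3*z/4)/3


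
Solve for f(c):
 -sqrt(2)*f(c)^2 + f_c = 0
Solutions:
 f(c) = -1/(C1 + sqrt(2)*c)


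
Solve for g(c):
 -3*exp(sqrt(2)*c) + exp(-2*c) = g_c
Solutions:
 g(c) = C1 - 3*sqrt(2)*exp(sqrt(2)*c)/2 - exp(-2*c)/2


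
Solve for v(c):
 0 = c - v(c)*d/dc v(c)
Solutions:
 v(c) = -sqrt(C1 + c^2)
 v(c) = sqrt(C1 + c^2)


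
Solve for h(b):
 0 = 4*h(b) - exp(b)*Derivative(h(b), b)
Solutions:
 h(b) = C1*exp(-4*exp(-b))


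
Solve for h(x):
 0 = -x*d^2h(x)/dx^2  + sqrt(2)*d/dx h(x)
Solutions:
 h(x) = C1 + C2*x^(1 + sqrt(2))


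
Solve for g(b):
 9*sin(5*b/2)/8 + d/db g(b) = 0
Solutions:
 g(b) = C1 + 9*cos(5*b/2)/20


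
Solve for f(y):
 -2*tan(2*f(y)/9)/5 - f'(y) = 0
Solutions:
 f(y) = -9*asin(C1*exp(-4*y/45))/2 + 9*pi/2
 f(y) = 9*asin(C1*exp(-4*y/45))/2


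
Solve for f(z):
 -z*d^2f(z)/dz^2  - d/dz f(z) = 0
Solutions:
 f(z) = C1 + C2*log(z)


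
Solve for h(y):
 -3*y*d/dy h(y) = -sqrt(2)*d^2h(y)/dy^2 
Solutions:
 h(y) = C1 + C2*erfi(2^(1/4)*sqrt(3)*y/2)


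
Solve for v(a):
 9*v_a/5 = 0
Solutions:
 v(a) = C1


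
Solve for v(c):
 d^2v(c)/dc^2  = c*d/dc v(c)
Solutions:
 v(c) = C1 + C2*erfi(sqrt(2)*c/2)


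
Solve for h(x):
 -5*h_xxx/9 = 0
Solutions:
 h(x) = C1 + C2*x + C3*x^2


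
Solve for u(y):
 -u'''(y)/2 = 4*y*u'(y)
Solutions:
 u(y) = C1 + Integral(C2*airyai(-2*y) + C3*airybi(-2*y), y)


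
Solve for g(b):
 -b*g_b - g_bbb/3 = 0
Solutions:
 g(b) = C1 + Integral(C2*airyai(-3^(1/3)*b) + C3*airybi(-3^(1/3)*b), b)


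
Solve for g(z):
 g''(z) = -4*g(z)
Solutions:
 g(z) = C1*sin(2*z) + C2*cos(2*z)


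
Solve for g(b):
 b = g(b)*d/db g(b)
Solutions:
 g(b) = -sqrt(C1 + b^2)
 g(b) = sqrt(C1 + b^2)


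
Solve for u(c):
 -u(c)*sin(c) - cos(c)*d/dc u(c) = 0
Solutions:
 u(c) = C1*cos(c)


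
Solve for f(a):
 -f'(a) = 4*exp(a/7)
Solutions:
 f(a) = C1 - 28*exp(a/7)


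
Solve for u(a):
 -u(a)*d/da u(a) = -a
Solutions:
 u(a) = -sqrt(C1 + a^2)
 u(a) = sqrt(C1 + a^2)


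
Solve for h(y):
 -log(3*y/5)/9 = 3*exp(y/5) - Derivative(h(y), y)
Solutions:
 h(y) = C1 + y*log(y)/9 + y*(-log(5) - 1 + log(3))/9 + 15*exp(y/5)


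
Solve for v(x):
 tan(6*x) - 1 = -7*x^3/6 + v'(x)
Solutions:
 v(x) = C1 + 7*x^4/24 - x - log(cos(6*x))/6


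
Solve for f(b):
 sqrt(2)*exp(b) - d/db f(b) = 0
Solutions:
 f(b) = C1 + sqrt(2)*exp(b)


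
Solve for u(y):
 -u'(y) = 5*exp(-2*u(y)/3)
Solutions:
 u(y) = 3*log(-sqrt(C1 - 5*y)) - 3*log(3) + 3*log(6)/2
 u(y) = 3*log(C1 - 5*y)/2 - 3*log(3) + 3*log(6)/2


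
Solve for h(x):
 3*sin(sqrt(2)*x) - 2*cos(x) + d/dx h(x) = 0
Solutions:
 h(x) = C1 + 2*sin(x) + 3*sqrt(2)*cos(sqrt(2)*x)/2


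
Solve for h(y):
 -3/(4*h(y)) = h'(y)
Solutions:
 h(y) = -sqrt(C1 - 6*y)/2
 h(y) = sqrt(C1 - 6*y)/2


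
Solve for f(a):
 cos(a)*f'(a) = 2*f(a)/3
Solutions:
 f(a) = C1*(sin(a) + 1)^(1/3)/(sin(a) - 1)^(1/3)


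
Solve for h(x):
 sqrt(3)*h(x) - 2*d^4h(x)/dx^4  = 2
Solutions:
 h(x) = C1*exp(-2^(3/4)*3^(1/8)*x/2) + C2*exp(2^(3/4)*3^(1/8)*x/2) + C3*sin(2^(3/4)*3^(1/8)*x/2) + C4*cos(2^(3/4)*3^(1/8)*x/2) + 2*sqrt(3)/3


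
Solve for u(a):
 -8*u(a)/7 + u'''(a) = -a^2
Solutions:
 u(a) = C3*exp(2*7^(2/3)*a/7) + 7*a^2/8 + (C1*sin(sqrt(3)*7^(2/3)*a/7) + C2*cos(sqrt(3)*7^(2/3)*a/7))*exp(-7^(2/3)*a/7)


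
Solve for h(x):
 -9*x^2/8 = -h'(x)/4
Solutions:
 h(x) = C1 + 3*x^3/2


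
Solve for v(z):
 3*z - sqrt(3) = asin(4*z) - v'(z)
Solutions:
 v(z) = C1 - 3*z^2/2 + z*asin(4*z) + sqrt(3)*z + sqrt(1 - 16*z^2)/4


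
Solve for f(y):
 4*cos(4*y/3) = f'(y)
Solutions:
 f(y) = C1 + 3*sin(4*y/3)


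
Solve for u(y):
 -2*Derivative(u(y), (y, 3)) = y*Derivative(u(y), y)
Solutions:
 u(y) = C1 + Integral(C2*airyai(-2^(2/3)*y/2) + C3*airybi(-2^(2/3)*y/2), y)


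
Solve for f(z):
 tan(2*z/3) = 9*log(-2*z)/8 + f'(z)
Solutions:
 f(z) = C1 - 9*z*log(-z)/8 - 9*z*log(2)/8 + 9*z/8 - 3*log(cos(2*z/3))/2


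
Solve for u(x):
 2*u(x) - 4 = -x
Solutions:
 u(x) = 2 - x/2


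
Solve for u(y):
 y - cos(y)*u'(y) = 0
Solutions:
 u(y) = C1 + Integral(y/cos(y), y)


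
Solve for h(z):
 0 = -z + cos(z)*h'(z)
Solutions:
 h(z) = C1 + Integral(z/cos(z), z)


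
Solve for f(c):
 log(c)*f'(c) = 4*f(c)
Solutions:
 f(c) = C1*exp(4*li(c))


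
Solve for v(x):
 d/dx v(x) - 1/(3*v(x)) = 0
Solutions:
 v(x) = -sqrt(C1 + 6*x)/3
 v(x) = sqrt(C1 + 6*x)/3


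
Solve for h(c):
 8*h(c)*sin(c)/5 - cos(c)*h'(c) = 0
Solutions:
 h(c) = C1/cos(c)^(8/5)


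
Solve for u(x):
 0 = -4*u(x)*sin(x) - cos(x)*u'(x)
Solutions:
 u(x) = C1*cos(x)^4


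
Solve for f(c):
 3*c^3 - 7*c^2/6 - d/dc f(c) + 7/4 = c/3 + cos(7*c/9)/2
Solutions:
 f(c) = C1 + 3*c^4/4 - 7*c^3/18 - c^2/6 + 7*c/4 - 9*sin(7*c/9)/14


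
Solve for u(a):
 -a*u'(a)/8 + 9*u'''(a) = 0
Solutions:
 u(a) = C1 + Integral(C2*airyai(3^(1/3)*a/6) + C3*airybi(3^(1/3)*a/6), a)


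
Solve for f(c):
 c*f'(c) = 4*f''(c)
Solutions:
 f(c) = C1 + C2*erfi(sqrt(2)*c/4)


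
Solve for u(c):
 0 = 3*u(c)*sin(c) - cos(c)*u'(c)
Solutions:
 u(c) = C1/cos(c)^3


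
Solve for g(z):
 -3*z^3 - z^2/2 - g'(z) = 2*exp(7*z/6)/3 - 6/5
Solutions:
 g(z) = C1 - 3*z^4/4 - z^3/6 + 6*z/5 - 4*exp(7*z/6)/7


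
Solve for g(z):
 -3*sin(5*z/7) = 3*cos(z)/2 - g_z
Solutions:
 g(z) = C1 + 3*sin(z)/2 - 21*cos(5*z/7)/5


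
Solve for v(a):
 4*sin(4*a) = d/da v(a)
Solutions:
 v(a) = C1 - cos(4*a)


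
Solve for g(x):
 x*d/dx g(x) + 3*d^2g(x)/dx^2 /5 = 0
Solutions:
 g(x) = C1 + C2*erf(sqrt(30)*x/6)


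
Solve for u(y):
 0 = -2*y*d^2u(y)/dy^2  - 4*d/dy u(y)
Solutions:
 u(y) = C1 + C2/y


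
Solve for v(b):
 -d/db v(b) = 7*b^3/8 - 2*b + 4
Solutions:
 v(b) = C1 - 7*b^4/32 + b^2 - 4*b


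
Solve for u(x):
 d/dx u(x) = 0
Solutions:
 u(x) = C1


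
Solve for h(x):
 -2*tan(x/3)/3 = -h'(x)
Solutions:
 h(x) = C1 - 2*log(cos(x/3))


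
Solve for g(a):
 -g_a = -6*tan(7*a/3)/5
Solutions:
 g(a) = C1 - 18*log(cos(7*a/3))/35


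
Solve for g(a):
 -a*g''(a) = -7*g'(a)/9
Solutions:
 g(a) = C1 + C2*a^(16/9)


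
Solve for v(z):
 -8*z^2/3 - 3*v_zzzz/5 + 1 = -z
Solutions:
 v(z) = C1 + C2*z + C3*z^2 + C4*z^3 - z^6/81 + z^5/72 + 5*z^4/72


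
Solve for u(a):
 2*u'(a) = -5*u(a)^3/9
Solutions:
 u(a) = -3*sqrt(-1/(C1 - 5*a))
 u(a) = 3*sqrt(-1/(C1 - 5*a))


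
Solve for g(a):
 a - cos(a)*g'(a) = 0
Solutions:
 g(a) = C1 + Integral(a/cos(a), a)


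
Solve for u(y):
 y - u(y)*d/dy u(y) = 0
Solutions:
 u(y) = -sqrt(C1 + y^2)
 u(y) = sqrt(C1 + y^2)


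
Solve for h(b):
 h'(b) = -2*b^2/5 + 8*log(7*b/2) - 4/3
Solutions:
 h(b) = C1 - 2*b^3/15 + 8*b*log(b) - 28*b/3 - 8*b*log(2) + 8*b*log(7)


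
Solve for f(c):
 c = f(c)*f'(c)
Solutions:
 f(c) = -sqrt(C1 + c^2)
 f(c) = sqrt(C1 + c^2)


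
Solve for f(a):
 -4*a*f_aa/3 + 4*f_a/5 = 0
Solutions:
 f(a) = C1 + C2*a^(8/5)


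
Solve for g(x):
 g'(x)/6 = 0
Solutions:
 g(x) = C1


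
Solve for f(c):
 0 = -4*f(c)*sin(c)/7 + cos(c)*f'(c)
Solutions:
 f(c) = C1/cos(c)^(4/7)


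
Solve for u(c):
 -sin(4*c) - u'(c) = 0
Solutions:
 u(c) = C1 + cos(4*c)/4


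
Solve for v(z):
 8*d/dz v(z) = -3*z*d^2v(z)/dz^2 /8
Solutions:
 v(z) = C1 + C2/z^(61/3)


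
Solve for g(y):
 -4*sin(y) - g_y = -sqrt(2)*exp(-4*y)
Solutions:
 g(y) = C1 + 4*cos(y) - sqrt(2)*exp(-4*y)/4


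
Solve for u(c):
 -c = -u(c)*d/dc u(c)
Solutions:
 u(c) = -sqrt(C1 + c^2)
 u(c) = sqrt(C1 + c^2)


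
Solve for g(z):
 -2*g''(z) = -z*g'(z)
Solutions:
 g(z) = C1 + C2*erfi(z/2)


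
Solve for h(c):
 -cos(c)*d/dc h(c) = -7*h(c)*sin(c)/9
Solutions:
 h(c) = C1/cos(c)^(7/9)


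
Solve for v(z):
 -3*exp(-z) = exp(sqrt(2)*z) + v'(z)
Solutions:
 v(z) = C1 - sqrt(2)*exp(sqrt(2)*z)/2 + 3*exp(-z)


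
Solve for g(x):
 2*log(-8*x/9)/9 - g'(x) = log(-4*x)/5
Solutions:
 g(x) = C1 + x*log(-x)/45 + x*(-20*log(3) - 1 + 12*log(2))/45


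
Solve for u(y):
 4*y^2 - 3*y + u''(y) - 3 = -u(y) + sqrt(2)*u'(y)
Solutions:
 u(y) = -4*y^2 - 8*sqrt(2)*y + 3*y + (C1*sin(sqrt(2)*y/2) + C2*cos(sqrt(2)*y/2))*exp(sqrt(2)*y/2) - 5 + 3*sqrt(2)


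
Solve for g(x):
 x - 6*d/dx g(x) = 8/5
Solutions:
 g(x) = C1 + x^2/12 - 4*x/15


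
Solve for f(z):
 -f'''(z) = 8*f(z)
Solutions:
 f(z) = C3*exp(-2*z) + (C1*sin(sqrt(3)*z) + C2*cos(sqrt(3)*z))*exp(z)


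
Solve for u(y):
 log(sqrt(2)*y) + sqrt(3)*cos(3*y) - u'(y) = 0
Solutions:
 u(y) = C1 + y*log(y) - y + y*log(2)/2 + sqrt(3)*sin(3*y)/3


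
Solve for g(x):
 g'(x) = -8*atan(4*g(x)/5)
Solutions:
 Integral(1/atan(4*_y/5), (_y, g(x))) = C1 - 8*x


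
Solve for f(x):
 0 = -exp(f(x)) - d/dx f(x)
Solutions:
 f(x) = log(1/(C1 + x))


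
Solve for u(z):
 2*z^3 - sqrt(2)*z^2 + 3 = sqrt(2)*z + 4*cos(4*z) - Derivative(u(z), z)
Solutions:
 u(z) = C1 - z^4/2 + sqrt(2)*z^3/3 + sqrt(2)*z^2/2 - 3*z + sin(4*z)


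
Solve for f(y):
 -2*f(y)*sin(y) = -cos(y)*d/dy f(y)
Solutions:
 f(y) = C1/cos(y)^2


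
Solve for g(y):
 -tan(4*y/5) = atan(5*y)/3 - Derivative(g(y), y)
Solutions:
 g(y) = C1 + y*atan(5*y)/3 - log(25*y^2 + 1)/30 - 5*log(cos(4*y/5))/4


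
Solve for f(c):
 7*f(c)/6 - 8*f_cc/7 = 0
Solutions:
 f(c) = C1*exp(-7*sqrt(3)*c/12) + C2*exp(7*sqrt(3)*c/12)


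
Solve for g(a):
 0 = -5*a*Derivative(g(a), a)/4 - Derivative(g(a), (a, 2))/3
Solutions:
 g(a) = C1 + C2*erf(sqrt(30)*a/4)


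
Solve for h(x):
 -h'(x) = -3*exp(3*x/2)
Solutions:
 h(x) = C1 + 2*exp(3*x/2)


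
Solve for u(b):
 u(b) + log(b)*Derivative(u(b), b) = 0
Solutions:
 u(b) = C1*exp(-li(b))


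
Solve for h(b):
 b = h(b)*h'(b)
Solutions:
 h(b) = -sqrt(C1 + b^2)
 h(b) = sqrt(C1 + b^2)


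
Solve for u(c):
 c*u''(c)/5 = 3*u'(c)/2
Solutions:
 u(c) = C1 + C2*c^(17/2)


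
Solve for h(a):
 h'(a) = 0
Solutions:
 h(a) = C1


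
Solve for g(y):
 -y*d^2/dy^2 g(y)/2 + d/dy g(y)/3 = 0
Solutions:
 g(y) = C1 + C2*y^(5/3)


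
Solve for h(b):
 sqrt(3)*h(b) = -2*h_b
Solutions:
 h(b) = C1*exp(-sqrt(3)*b/2)


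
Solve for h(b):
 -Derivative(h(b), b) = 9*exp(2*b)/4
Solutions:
 h(b) = C1 - 9*exp(2*b)/8


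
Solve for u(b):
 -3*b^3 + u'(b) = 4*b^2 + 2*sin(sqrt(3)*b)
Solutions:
 u(b) = C1 + 3*b^4/4 + 4*b^3/3 - 2*sqrt(3)*cos(sqrt(3)*b)/3


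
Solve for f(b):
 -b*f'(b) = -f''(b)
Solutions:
 f(b) = C1 + C2*erfi(sqrt(2)*b/2)


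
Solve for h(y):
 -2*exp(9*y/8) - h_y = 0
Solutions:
 h(y) = C1 - 16*exp(9*y/8)/9


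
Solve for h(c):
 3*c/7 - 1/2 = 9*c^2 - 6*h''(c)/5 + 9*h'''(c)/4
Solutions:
 h(c) = C1 + C2*c + C3*exp(8*c/15) + 5*c^4/8 + 1555*c^3/336 + 70535*c^2/2688


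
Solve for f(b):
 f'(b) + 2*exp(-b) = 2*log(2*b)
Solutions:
 f(b) = C1 + 2*b*log(b) + 2*b*(-1 + log(2)) + 2*exp(-b)


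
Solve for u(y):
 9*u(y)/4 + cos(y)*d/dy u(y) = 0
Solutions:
 u(y) = C1*(sin(y) - 1)^(9/8)/(sin(y) + 1)^(9/8)


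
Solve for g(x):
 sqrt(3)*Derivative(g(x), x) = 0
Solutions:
 g(x) = C1


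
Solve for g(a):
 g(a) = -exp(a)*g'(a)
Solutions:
 g(a) = C1*exp(exp(-a))


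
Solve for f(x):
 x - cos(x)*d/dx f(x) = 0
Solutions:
 f(x) = C1 + Integral(x/cos(x), x)


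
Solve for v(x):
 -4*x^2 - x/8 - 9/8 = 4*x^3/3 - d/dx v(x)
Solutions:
 v(x) = C1 + x^4/3 + 4*x^3/3 + x^2/16 + 9*x/8


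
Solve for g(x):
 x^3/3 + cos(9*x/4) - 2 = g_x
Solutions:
 g(x) = C1 + x^4/12 - 2*x + 4*sin(9*x/4)/9


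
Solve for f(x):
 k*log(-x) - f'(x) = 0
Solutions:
 f(x) = C1 + k*x*log(-x) - k*x


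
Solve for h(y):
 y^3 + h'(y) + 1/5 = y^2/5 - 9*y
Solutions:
 h(y) = C1 - y^4/4 + y^3/15 - 9*y^2/2 - y/5


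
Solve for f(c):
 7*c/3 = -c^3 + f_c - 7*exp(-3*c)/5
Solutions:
 f(c) = C1 + c^4/4 + 7*c^2/6 - 7*exp(-3*c)/15


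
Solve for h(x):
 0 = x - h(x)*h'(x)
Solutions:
 h(x) = -sqrt(C1 + x^2)
 h(x) = sqrt(C1 + x^2)


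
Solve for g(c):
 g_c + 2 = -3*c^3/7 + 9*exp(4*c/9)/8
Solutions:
 g(c) = C1 - 3*c^4/28 - 2*c + 81*exp(4*c/9)/32


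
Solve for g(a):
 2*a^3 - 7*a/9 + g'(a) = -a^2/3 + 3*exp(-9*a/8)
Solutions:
 g(a) = C1 - a^4/2 - a^3/9 + 7*a^2/18 - 8*exp(-9*a/8)/3


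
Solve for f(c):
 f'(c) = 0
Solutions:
 f(c) = C1


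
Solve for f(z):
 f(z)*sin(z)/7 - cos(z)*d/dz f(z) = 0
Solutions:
 f(z) = C1/cos(z)^(1/7)


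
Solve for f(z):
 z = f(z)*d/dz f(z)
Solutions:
 f(z) = -sqrt(C1 + z^2)
 f(z) = sqrt(C1 + z^2)


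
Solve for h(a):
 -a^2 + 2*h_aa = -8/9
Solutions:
 h(a) = C1 + C2*a + a^4/24 - 2*a^2/9


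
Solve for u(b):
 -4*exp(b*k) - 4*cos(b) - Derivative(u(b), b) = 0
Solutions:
 u(b) = C1 - 4*sin(b) - 4*exp(b*k)/k


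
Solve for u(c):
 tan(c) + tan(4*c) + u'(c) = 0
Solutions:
 u(c) = C1 + log(cos(c)) + log(cos(4*c))/4


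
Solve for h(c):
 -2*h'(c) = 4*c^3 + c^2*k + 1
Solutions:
 h(c) = C1 - c^4/2 - c^3*k/6 - c/2


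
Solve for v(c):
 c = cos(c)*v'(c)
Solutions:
 v(c) = C1 + Integral(c/cos(c), c)


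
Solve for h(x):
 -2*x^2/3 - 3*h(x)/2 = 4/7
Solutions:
 h(x) = -4*x^2/9 - 8/21


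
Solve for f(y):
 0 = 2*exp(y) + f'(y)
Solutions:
 f(y) = C1 - 2*exp(y)


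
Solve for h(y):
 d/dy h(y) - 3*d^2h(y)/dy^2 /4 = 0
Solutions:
 h(y) = C1 + C2*exp(4*y/3)


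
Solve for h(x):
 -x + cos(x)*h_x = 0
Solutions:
 h(x) = C1 + Integral(x/cos(x), x)


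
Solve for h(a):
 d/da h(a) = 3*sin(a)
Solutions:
 h(a) = C1 - 3*cos(a)


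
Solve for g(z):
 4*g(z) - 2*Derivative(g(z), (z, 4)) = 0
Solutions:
 g(z) = C1*exp(-2^(1/4)*z) + C2*exp(2^(1/4)*z) + C3*sin(2^(1/4)*z) + C4*cos(2^(1/4)*z)


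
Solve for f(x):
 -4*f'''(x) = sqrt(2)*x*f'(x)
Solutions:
 f(x) = C1 + Integral(C2*airyai(-sqrt(2)*x/2) + C3*airybi(-sqrt(2)*x/2), x)


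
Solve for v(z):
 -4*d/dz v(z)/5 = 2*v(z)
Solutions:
 v(z) = C1*exp(-5*z/2)


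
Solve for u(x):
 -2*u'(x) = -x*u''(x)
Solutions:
 u(x) = C1 + C2*x^3


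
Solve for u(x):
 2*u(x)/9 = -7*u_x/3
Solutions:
 u(x) = C1*exp(-2*x/21)


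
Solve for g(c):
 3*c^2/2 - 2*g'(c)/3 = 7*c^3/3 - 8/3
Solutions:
 g(c) = C1 - 7*c^4/8 + 3*c^3/4 + 4*c


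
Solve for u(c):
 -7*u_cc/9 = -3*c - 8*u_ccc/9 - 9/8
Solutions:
 u(c) = C1 + C2*c + C3*exp(7*c/8) + 9*c^3/14 + 2295*c^2/784


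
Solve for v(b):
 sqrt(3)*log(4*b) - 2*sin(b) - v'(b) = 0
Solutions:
 v(b) = C1 + sqrt(3)*b*(log(b) - 1) + 2*sqrt(3)*b*log(2) + 2*cos(b)


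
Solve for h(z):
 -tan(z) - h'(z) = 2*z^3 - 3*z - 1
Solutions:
 h(z) = C1 - z^4/2 + 3*z^2/2 + z + log(cos(z))


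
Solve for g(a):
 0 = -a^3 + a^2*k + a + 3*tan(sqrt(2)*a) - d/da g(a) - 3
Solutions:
 g(a) = C1 - a^4/4 + a^3*k/3 + a^2/2 - 3*a - 3*sqrt(2)*log(cos(sqrt(2)*a))/2


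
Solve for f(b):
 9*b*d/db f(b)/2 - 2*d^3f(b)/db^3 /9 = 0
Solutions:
 f(b) = C1 + Integral(C2*airyai(3*6^(1/3)*b/2) + C3*airybi(3*6^(1/3)*b/2), b)


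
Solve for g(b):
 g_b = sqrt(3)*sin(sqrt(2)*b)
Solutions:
 g(b) = C1 - sqrt(6)*cos(sqrt(2)*b)/2


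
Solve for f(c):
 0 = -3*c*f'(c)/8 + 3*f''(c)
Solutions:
 f(c) = C1 + C2*erfi(c/4)


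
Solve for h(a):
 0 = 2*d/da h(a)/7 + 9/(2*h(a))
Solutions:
 h(a) = -sqrt(C1 - 126*a)/2
 h(a) = sqrt(C1 - 126*a)/2


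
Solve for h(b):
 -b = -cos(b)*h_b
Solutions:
 h(b) = C1 + Integral(b/cos(b), b)


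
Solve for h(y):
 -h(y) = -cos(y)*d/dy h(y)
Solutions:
 h(y) = C1*sqrt(sin(y) + 1)/sqrt(sin(y) - 1)


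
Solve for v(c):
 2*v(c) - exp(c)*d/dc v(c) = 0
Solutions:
 v(c) = C1*exp(-2*exp(-c))


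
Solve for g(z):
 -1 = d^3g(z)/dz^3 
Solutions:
 g(z) = C1 + C2*z + C3*z^2 - z^3/6


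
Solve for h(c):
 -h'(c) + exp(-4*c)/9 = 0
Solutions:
 h(c) = C1 - exp(-4*c)/36


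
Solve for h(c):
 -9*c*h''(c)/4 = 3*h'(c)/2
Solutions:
 h(c) = C1 + C2*c^(1/3)


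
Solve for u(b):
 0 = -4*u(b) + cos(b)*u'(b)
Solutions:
 u(b) = C1*(sin(b)^2 + 2*sin(b) + 1)/(sin(b)^2 - 2*sin(b) + 1)


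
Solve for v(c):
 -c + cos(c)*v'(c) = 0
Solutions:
 v(c) = C1 + Integral(c/cos(c), c)


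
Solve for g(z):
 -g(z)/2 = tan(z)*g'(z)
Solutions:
 g(z) = C1/sqrt(sin(z))


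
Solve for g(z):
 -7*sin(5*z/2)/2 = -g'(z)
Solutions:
 g(z) = C1 - 7*cos(5*z/2)/5


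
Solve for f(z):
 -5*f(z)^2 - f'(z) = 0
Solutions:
 f(z) = 1/(C1 + 5*z)


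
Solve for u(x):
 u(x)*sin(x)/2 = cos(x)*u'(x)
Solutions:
 u(x) = C1/sqrt(cos(x))


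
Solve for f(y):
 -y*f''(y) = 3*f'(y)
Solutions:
 f(y) = C1 + C2/y^2


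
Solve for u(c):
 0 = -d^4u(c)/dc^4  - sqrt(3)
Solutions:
 u(c) = C1 + C2*c + C3*c^2 + C4*c^3 - sqrt(3)*c^4/24


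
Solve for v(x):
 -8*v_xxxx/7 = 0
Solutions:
 v(x) = C1 + C2*x + C3*x^2 + C4*x^3


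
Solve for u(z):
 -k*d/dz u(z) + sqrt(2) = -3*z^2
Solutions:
 u(z) = C1 + z^3/k + sqrt(2)*z/k


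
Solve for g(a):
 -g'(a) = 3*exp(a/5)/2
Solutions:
 g(a) = C1 - 15*exp(a/5)/2


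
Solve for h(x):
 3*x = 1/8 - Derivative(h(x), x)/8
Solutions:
 h(x) = C1 - 12*x^2 + x


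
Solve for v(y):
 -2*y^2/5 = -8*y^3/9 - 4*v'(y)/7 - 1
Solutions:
 v(y) = C1 - 7*y^4/18 + 7*y^3/30 - 7*y/4


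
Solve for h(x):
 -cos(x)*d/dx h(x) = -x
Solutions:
 h(x) = C1 + Integral(x/cos(x), x)


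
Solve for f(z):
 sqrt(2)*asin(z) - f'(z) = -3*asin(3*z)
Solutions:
 f(z) = C1 + 3*z*asin(3*z) + sqrt(1 - 9*z^2) + sqrt(2)*(z*asin(z) + sqrt(1 - z^2))


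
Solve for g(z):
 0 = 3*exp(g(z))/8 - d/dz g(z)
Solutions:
 g(z) = log(-1/(C1 + 3*z)) + 3*log(2)


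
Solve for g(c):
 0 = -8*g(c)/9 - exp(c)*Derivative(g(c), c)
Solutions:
 g(c) = C1*exp(8*exp(-c)/9)


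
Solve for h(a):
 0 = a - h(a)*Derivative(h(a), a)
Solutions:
 h(a) = -sqrt(C1 + a^2)
 h(a) = sqrt(C1 + a^2)


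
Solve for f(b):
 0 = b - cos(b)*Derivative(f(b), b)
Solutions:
 f(b) = C1 + Integral(b/cos(b), b)


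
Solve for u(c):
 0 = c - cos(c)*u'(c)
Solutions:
 u(c) = C1 + Integral(c/cos(c), c)


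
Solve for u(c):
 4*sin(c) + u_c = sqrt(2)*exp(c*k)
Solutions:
 u(c) = C1 + 4*cos(c) + sqrt(2)*exp(c*k)/k


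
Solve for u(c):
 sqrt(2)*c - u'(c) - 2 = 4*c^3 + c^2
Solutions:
 u(c) = C1 - c^4 - c^3/3 + sqrt(2)*c^2/2 - 2*c


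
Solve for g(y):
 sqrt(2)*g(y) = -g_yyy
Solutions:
 g(y) = C3*exp(-2^(1/6)*y) + (C1*sin(2^(1/6)*sqrt(3)*y/2) + C2*cos(2^(1/6)*sqrt(3)*y/2))*exp(2^(1/6)*y/2)


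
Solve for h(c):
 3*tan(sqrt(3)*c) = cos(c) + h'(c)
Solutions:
 h(c) = C1 - sqrt(3)*log(cos(sqrt(3)*c)) - sin(c)


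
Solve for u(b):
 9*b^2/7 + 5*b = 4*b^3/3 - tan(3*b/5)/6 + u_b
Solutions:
 u(b) = C1 - b^4/3 + 3*b^3/7 + 5*b^2/2 - 5*log(cos(3*b/5))/18


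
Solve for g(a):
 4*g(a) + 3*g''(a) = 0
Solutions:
 g(a) = C1*sin(2*sqrt(3)*a/3) + C2*cos(2*sqrt(3)*a/3)


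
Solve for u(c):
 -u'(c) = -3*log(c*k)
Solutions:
 u(c) = C1 + 3*c*log(c*k) - 3*c


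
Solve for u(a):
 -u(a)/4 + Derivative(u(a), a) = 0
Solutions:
 u(a) = C1*exp(a/4)


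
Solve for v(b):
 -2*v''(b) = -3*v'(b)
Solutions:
 v(b) = C1 + C2*exp(3*b/2)


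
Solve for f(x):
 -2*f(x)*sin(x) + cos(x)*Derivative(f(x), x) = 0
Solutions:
 f(x) = C1/cos(x)^2


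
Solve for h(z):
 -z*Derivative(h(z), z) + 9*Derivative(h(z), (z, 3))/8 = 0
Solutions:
 h(z) = C1 + Integral(C2*airyai(2*3^(1/3)*z/3) + C3*airybi(2*3^(1/3)*z/3), z)


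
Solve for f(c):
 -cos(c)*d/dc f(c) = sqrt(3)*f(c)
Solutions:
 f(c) = C1*(sin(c) - 1)^(sqrt(3)/2)/(sin(c) + 1)^(sqrt(3)/2)


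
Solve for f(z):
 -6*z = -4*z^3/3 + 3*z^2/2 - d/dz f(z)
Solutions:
 f(z) = C1 - z^4/3 + z^3/2 + 3*z^2


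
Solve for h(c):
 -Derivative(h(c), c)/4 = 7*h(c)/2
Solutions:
 h(c) = C1*exp(-14*c)


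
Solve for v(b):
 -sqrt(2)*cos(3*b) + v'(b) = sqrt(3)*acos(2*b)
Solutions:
 v(b) = C1 + sqrt(3)*(b*acos(2*b) - sqrt(1 - 4*b^2)/2) + sqrt(2)*sin(3*b)/3


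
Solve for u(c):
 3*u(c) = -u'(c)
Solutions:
 u(c) = C1*exp(-3*c)


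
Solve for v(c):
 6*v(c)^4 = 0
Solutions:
 v(c) = 0


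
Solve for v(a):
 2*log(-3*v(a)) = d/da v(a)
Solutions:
 -Integral(1/(log(-_y) + log(3)), (_y, v(a)))/2 = C1 - a


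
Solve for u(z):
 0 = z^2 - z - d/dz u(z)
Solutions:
 u(z) = C1 + z^3/3 - z^2/2


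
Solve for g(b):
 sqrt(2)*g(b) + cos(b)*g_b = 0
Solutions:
 g(b) = C1*(sin(b) - 1)^(sqrt(2)/2)/(sin(b) + 1)^(sqrt(2)/2)


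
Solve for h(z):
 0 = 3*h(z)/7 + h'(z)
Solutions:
 h(z) = C1*exp(-3*z/7)


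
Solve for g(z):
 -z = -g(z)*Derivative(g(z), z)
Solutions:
 g(z) = -sqrt(C1 + z^2)
 g(z) = sqrt(C1 + z^2)


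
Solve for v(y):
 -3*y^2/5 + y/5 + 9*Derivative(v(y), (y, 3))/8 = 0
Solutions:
 v(y) = C1 + C2*y + C3*y^2 + 2*y^5/225 - y^4/135


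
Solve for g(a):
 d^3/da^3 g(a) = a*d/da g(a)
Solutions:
 g(a) = C1 + Integral(C2*airyai(a) + C3*airybi(a), a)


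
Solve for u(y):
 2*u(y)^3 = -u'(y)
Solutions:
 u(y) = -sqrt(2)*sqrt(-1/(C1 - 2*y))/2
 u(y) = sqrt(2)*sqrt(-1/(C1 - 2*y))/2


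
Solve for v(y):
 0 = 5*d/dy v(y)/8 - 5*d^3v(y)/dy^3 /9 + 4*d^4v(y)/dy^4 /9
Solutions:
 v(y) = C1 + C2*exp(y*(5*5^(2/3)/(9*sqrt(579) + 218)^(1/3) + 10 + 5^(1/3)*(9*sqrt(579) + 218)^(1/3))/24)*sin(sqrt(3)*5^(1/3)*y*(-(9*sqrt(579) + 218)^(1/3) + 5*5^(1/3)/(9*sqrt(579) + 218)^(1/3))/24) + C3*exp(y*(5*5^(2/3)/(9*sqrt(579) + 218)^(1/3) + 10 + 5^(1/3)*(9*sqrt(579) + 218)^(1/3))/24)*cos(sqrt(3)*5^(1/3)*y*(-(9*sqrt(579) + 218)^(1/3) + 5*5^(1/3)/(9*sqrt(579) + 218)^(1/3))/24) + C4*exp(y*(-5^(1/3)*(9*sqrt(579) + 218)^(1/3) - 5*5^(2/3)/(9*sqrt(579) + 218)^(1/3) + 5)/12)


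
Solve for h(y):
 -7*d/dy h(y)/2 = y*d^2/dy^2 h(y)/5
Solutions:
 h(y) = C1 + C2/y^(33/2)


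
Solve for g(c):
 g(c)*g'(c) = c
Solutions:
 g(c) = -sqrt(C1 + c^2)
 g(c) = sqrt(C1 + c^2)


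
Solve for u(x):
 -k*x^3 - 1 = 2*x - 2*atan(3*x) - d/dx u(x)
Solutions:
 u(x) = C1 + k*x^4/4 + x^2 - 2*x*atan(3*x) + x + log(9*x^2 + 1)/3


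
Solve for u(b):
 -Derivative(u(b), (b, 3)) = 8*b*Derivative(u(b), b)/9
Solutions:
 u(b) = C1 + Integral(C2*airyai(-2*3^(1/3)*b/3) + C3*airybi(-2*3^(1/3)*b/3), b)


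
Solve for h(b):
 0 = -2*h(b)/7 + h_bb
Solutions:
 h(b) = C1*exp(-sqrt(14)*b/7) + C2*exp(sqrt(14)*b/7)


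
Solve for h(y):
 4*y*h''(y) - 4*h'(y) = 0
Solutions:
 h(y) = C1 + C2*y^2


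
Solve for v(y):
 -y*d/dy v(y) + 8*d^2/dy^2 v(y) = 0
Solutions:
 v(y) = C1 + C2*erfi(y/4)


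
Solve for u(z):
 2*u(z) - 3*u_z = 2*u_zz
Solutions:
 u(z) = C1*exp(-2*z) + C2*exp(z/2)


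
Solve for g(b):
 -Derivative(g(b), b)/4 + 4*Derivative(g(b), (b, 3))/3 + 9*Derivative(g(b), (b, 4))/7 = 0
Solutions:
 g(b) = C1 + C2*exp(-b*(448*7^(2/3)/(243*sqrt(8873) + 33961)^(1/3) + 7^(1/3)*(243*sqrt(8873) + 33961)^(1/3) + 112)/324)*sin(sqrt(3)*7^(1/3)*b*(-(243*sqrt(8873) + 33961)^(1/3) + 448*7^(1/3)/(243*sqrt(8873) + 33961)^(1/3))/324) + C3*exp(-b*(448*7^(2/3)/(243*sqrt(8873) + 33961)^(1/3) + 7^(1/3)*(243*sqrt(8873) + 33961)^(1/3) + 112)/324)*cos(sqrt(3)*7^(1/3)*b*(-(243*sqrt(8873) + 33961)^(1/3) + 448*7^(1/3)/(243*sqrt(8873) + 33961)^(1/3))/324) + C4*exp(b*(-56 + 448*7^(2/3)/(243*sqrt(8873) + 33961)^(1/3) + 7^(1/3)*(243*sqrt(8873) + 33961)^(1/3))/162)


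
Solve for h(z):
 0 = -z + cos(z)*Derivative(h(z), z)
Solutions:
 h(z) = C1 + Integral(z/cos(z), z)


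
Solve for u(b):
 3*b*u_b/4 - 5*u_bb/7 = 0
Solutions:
 u(b) = C1 + C2*erfi(sqrt(210)*b/20)


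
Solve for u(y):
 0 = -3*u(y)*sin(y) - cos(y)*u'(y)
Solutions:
 u(y) = C1*cos(y)^3


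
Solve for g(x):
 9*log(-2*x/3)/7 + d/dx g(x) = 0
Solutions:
 g(x) = C1 - 9*x*log(-x)/7 + 9*x*(-log(2) + 1 + log(3))/7


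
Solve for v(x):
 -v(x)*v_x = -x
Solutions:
 v(x) = -sqrt(C1 + x^2)
 v(x) = sqrt(C1 + x^2)


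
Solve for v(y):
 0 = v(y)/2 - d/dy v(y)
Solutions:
 v(y) = C1*exp(y/2)


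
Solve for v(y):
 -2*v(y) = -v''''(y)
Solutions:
 v(y) = C1*exp(-2^(1/4)*y) + C2*exp(2^(1/4)*y) + C3*sin(2^(1/4)*y) + C4*cos(2^(1/4)*y)


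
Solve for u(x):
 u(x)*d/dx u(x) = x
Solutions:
 u(x) = -sqrt(C1 + x^2)
 u(x) = sqrt(C1 + x^2)


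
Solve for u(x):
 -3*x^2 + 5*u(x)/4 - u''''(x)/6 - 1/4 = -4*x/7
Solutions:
 u(x) = C1*exp(-15^(1/4)*2^(3/4)*x/2) + C2*exp(15^(1/4)*2^(3/4)*x/2) + C3*sin(15^(1/4)*2^(3/4)*x/2) + C4*cos(15^(1/4)*2^(3/4)*x/2) + 12*x^2/5 - 16*x/35 + 1/5


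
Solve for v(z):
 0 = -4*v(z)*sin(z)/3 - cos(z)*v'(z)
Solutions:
 v(z) = C1*cos(z)^(4/3)


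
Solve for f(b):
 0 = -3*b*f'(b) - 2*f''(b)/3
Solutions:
 f(b) = C1 + C2*erf(3*b/2)


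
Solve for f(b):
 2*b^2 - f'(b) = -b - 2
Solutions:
 f(b) = C1 + 2*b^3/3 + b^2/2 + 2*b


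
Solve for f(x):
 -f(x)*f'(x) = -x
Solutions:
 f(x) = -sqrt(C1 + x^2)
 f(x) = sqrt(C1 + x^2)


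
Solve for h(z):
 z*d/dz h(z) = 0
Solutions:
 h(z) = C1


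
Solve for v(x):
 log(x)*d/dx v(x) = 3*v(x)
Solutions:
 v(x) = C1*exp(3*li(x))


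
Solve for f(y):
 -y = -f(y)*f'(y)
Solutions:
 f(y) = -sqrt(C1 + y^2)
 f(y) = sqrt(C1 + y^2)


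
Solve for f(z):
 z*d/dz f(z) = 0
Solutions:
 f(z) = C1


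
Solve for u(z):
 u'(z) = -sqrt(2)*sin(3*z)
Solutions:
 u(z) = C1 + sqrt(2)*cos(3*z)/3


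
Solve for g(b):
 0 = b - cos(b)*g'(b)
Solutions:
 g(b) = C1 + Integral(b/cos(b), b)


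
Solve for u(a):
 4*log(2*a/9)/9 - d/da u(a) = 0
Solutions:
 u(a) = C1 + 4*a*log(a)/9 - 8*a*log(3)/9 - 4*a/9 + 4*a*log(2)/9


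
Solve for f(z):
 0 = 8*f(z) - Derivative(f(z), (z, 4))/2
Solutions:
 f(z) = C1*exp(-2*z) + C2*exp(2*z) + C3*sin(2*z) + C4*cos(2*z)


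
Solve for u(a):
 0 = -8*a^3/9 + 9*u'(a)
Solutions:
 u(a) = C1 + 2*a^4/81


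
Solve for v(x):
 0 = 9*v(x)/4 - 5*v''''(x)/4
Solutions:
 v(x) = C1*exp(-sqrt(3)*5^(3/4)*x/5) + C2*exp(sqrt(3)*5^(3/4)*x/5) + C3*sin(sqrt(3)*5^(3/4)*x/5) + C4*cos(sqrt(3)*5^(3/4)*x/5)


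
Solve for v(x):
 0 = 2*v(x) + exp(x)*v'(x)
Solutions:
 v(x) = C1*exp(2*exp(-x))


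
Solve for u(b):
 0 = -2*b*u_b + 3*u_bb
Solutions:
 u(b) = C1 + C2*erfi(sqrt(3)*b/3)


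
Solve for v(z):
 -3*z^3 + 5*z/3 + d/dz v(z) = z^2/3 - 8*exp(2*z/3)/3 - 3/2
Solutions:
 v(z) = C1 + 3*z^4/4 + z^3/9 - 5*z^2/6 - 3*z/2 - 4*exp(2*z/3)


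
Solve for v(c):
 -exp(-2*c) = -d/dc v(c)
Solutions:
 v(c) = C1 - exp(-2*c)/2


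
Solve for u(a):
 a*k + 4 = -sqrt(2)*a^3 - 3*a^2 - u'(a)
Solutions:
 u(a) = C1 - sqrt(2)*a^4/4 - a^3 - a^2*k/2 - 4*a


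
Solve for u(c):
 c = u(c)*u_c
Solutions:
 u(c) = -sqrt(C1 + c^2)
 u(c) = sqrt(C1 + c^2)


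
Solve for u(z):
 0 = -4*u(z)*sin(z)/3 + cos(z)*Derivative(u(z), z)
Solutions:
 u(z) = C1/cos(z)^(4/3)


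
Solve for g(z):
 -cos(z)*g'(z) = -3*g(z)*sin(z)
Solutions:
 g(z) = C1/cos(z)^3


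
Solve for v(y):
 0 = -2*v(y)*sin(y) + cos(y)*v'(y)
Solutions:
 v(y) = C1/cos(y)^2


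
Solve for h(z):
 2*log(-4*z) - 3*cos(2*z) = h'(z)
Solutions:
 h(z) = C1 + 2*z*log(-z) - 2*z + 4*z*log(2) - 3*sin(2*z)/2


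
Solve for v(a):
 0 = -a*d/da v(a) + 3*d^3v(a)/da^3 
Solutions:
 v(a) = C1 + Integral(C2*airyai(3^(2/3)*a/3) + C3*airybi(3^(2/3)*a/3), a)


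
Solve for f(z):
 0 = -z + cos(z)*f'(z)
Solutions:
 f(z) = C1 + Integral(z/cos(z), z)


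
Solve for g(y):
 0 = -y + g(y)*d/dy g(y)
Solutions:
 g(y) = -sqrt(C1 + y^2)
 g(y) = sqrt(C1 + y^2)


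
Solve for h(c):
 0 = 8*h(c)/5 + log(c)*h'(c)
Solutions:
 h(c) = C1*exp(-8*li(c)/5)


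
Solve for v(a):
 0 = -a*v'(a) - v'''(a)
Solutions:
 v(a) = C1 + Integral(C2*airyai(-a) + C3*airybi(-a), a)


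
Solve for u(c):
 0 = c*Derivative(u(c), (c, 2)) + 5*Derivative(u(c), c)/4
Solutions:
 u(c) = C1 + C2/c^(1/4)


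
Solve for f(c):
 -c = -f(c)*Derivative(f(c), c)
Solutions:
 f(c) = -sqrt(C1 + c^2)
 f(c) = sqrt(C1 + c^2)


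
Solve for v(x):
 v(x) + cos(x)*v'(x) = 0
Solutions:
 v(x) = C1*sqrt(sin(x) - 1)/sqrt(sin(x) + 1)


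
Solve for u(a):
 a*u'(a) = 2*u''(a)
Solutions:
 u(a) = C1 + C2*erfi(a/2)


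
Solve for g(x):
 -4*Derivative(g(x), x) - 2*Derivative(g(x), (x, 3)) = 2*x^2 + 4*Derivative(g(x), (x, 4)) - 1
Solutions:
 g(x) = C1 + C2*exp(x*(-2 + (6*sqrt(330) + 109)^(-1/3) + (6*sqrt(330) + 109)^(1/3))/12)*sin(sqrt(3)*x*(-(6*sqrt(330) + 109)^(1/3) + (6*sqrt(330) + 109)^(-1/3))/12) + C3*exp(x*(-2 + (6*sqrt(330) + 109)^(-1/3) + (6*sqrt(330) + 109)^(1/3))/12)*cos(sqrt(3)*x*(-(6*sqrt(330) + 109)^(1/3) + (6*sqrt(330) + 109)^(-1/3))/12) + C4*exp(-x*((6*sqrt(330) + 109)^(-1/3) + 1 + (6*sqrt(330) + 109)^(1/3))/6) - x^3/6 + 3*x/4


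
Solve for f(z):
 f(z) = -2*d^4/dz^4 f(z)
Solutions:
 f(z) = (C1*sin(2^(1/4)*z/2) + C2*cos(2^(1/4)*z/2))*exp(-2^(1/4)*z/2) + (C3*sin(2^(1/4)*z/2) + C4*cos(2^(1/4)*z/2))*exp(2^(1/4)*z/2)


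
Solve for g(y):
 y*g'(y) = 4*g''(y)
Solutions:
 g(y) = C1 + C2*erfi(sqrt(2)*y/4)


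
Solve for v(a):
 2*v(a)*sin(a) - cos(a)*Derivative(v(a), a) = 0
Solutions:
 v(a) = C1/cos(a)^2


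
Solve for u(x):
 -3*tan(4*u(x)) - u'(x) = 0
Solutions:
 u(x) = -asin(C1*exp(-12*x))/4 + pi/4
 u(x) = asin(C1*exp(-12*x))/4


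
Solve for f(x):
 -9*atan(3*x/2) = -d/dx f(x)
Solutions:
 f(x) = C1 + 9*x*atan(3*x/2) - 3*log(9*x^2 + 4)


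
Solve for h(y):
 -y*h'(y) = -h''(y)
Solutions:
 h(y) = C1 + C2*erfi(sqrt(2)*y/2)


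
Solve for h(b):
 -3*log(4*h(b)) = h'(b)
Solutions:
 Integral(1/(log(_y) + 2*log(2)), (_y, h(b)))/3 = C1 - b


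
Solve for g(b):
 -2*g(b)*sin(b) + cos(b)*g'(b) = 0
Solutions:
 g(b) = C1/cos(b)^2


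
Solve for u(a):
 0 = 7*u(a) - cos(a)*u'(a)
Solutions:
 u(a) = C1*sqrt(sin(a) + 1)*(sin(a)^3 + 3*sin(a)^2 + 3*sin(a) + 1)/(sqrt(sin(a) - 1)*(sin(a)^3 - 3*sin(a)^2 + 3*sin(a) - 1))


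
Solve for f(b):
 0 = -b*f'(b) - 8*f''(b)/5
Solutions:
 f(b) = C1 + C2*erf(sqrt(5)*b/4)


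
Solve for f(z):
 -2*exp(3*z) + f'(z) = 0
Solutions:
 f(z) = C1 + 2*exp(3*z)/3


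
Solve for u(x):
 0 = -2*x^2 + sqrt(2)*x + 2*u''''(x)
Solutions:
 u(x) = C1 + C2*x + C3*x^2 + C4*x^3 + x^6/360 - sqrt(2)*x^5/240


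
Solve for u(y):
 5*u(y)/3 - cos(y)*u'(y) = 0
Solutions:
 u(y) = C1*(sin(y) + 1)^(5/6)/(sin(y) - 1)^(5/6)


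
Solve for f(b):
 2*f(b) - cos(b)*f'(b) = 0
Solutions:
 f(b) = C1*(sin(b) + 1)/(sin(b) - 1)


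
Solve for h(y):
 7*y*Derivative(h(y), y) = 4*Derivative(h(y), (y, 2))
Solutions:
 h(y) = C1 + C2*erfi(sqrt(14)*y/4)


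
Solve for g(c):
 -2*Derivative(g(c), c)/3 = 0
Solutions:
 g(c) = C1


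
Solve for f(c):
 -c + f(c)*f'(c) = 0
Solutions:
 f(c) = -sqrt(C1 + c^2)
 f(c) = sqrt(C1 + c^2)


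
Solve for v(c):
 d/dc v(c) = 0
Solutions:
 v(c) = C1


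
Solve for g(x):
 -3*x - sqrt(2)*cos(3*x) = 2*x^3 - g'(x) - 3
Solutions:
 g(x) = C1 + x^4/2 + 3*x^2/2 - 3*x + sqrt(2)*sin(3*x)/3


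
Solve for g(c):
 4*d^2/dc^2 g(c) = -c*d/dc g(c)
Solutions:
 g(c) = C1 + C2*erf(sqrt(2)*c/4)


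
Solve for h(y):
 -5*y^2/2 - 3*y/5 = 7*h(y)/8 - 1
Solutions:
 h(y) = -20*y^2/7 - 24*y/35 + 8/7


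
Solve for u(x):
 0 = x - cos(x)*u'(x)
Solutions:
 u(x) = C1 + Integral(x/cos(x), x)


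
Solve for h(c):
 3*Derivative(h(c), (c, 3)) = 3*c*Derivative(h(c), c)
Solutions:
 h(c) = C1 + Integral(C2*airyai(c) + C3*airybi(c), c)


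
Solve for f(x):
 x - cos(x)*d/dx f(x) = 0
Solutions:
 f(x) = C1 + Integral(x/cos(x), x)


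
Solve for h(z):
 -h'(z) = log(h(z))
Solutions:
 li(h(z)) = C1 - z


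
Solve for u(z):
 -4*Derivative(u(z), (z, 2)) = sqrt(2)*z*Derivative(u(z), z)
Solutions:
 u(z) = C1 + C2*erf(2^(3/4)*z/4)


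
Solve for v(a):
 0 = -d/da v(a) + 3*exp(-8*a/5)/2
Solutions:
 v(a) = C1 - 15*exp(-8*a/5)/16


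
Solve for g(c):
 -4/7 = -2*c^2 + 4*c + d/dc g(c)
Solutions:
 g(c) = C1 + 2*c^3/3 - 2*c^2 - 4*c/7


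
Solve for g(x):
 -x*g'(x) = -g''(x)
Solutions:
 g(x) = C1 + C2*erfi(sqrt(2)*x/2)


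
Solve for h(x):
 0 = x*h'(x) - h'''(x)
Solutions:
 h(x) = C1 + Integral(C2*airyai(x) + C3*airybi(x), x)


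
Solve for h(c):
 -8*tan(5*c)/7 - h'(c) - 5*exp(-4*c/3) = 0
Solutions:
 h(c) = C1 - 4*log(tan(5*c)^2 + 1)/35 + 15*exp(-4*c/3)/4


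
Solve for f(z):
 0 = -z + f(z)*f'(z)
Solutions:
 f(z) = -sqrt(C1 + z^2)
 f(z) = sqrt(C1 + z^2)


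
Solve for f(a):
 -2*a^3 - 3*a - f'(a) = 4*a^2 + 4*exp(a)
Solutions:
 f(a) = C1 - a^4/2 - 4*a^3/3 - 3*a^2/2 - 4*exp(a)


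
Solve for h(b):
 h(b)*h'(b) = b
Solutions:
 h(b) = -sqrt(C1 + b^2)
 h(b) = sqrt(C1 + b^2)


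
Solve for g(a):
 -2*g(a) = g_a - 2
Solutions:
 g(a) = C1*exp(-2*a) + 1


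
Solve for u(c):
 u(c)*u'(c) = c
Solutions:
 u(c) = -sqrt(C1 + c^2)
 u(c) = sqrt(C1 + c^2)


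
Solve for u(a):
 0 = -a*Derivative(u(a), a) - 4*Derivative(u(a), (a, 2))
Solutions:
 u(a) = C1 + C2*erf(sqrt(2)*a/4)


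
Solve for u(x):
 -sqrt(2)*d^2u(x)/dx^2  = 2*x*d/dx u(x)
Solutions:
 u(x) = C1 + C2*erf(2^(3/4)*x/2)


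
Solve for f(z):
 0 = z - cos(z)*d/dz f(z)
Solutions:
 f(z) = C1 + Integral(z/cos(z), z)


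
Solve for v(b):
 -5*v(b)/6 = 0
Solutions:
 v(b) = 0


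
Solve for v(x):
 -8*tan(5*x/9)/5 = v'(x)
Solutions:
 v(x) = C1 + 72*log(cos(5*x/9))/25


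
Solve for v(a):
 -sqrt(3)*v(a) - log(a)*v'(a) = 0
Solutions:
 v(a) = C1*exp(-sqrt(3)*li(a))


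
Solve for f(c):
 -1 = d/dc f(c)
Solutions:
 f(c) = C1 - c


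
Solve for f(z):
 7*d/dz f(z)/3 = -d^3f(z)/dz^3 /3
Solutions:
 f(z) = C1 + C2*sin(sqrt(7)*z) + C3*cos(sqrt(7)*z)


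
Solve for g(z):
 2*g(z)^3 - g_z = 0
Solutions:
 g(z) = -sqrt(2)*sqrt(-1/(C1 + 2*z))/2
 g(z) = sqrt(2)*sqrt(-1/(C1 + 2*z))/2


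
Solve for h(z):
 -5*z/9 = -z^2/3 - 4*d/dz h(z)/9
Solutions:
 h(z) = C1 - z^3/4 + 5*z^2/8


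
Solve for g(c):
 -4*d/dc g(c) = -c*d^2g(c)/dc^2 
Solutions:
 g(c) = C1 + C2*c^5


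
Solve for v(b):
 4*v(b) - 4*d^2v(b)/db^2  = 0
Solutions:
 v(b) = C1*exp(-b) + C2*exp(b)


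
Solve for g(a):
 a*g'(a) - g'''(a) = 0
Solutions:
 g(a) = C1 + Integral(C2*airyai(a) + C3*airybi(a), a)


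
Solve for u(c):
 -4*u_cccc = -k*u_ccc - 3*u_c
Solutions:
 u(c) = C1 + C2*exp(c*(-k^2/(-k^3 + sqrt(-k^6 + (k^3 + 648)^2) - 648)^(1/3) + k - (-k^3 + sqrt(-k^6 + (k^3 + 648)^2) - 648)^(1/3))/12) + C3*exp(c*(-4*k^2/((-1 + sqrt(3)*I)*(-k^3 + sqrt(-k^6 + (k^3 + 648)^2) - 648)^(1/3)) + 2*k + (-k^3 + sqrt(-k^6 + (k^3 + 648)^2) - 648)^(1/3) - sqrt(3)*I*(-k^3 + sqrt(-k^6 + (k^3 + 648)^2) - 648)^(1/3))/24) + C4*exp(c*(4*k^2/((1 + sqrt(3)*I)*(-k^3 + sqrt(-k^6 + (k^3 + 648)^2) - 648)^(1/3)) + 2*k + (-k^3 + sqrt(-k^6 + (k^3 + 648)^2) - 648)^(1/3) + sqrt(3)*I*(-k^3 + sqrt(-k^6 + (k^3 + 648)^2) - 648)^(1/3))/24)


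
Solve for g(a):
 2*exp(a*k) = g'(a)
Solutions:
 g(a) = C1 + 2*exp(a*k)/k


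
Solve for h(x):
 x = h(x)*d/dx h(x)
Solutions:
 h(x) = -sqrt(C1 + x^2)
 h(x) = sqrt(C1 + x^2)


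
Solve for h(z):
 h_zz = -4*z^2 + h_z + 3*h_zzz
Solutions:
 h(z) = C1 + 4*z^3/3 + 4*z^2 - 16*z + (C2*sin(sqrt(11)*z/6) + C3*cos(sqrt(11)*z/6))*exp(z/6)


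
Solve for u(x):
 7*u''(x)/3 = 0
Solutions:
 u(x) = C1 + C2*x


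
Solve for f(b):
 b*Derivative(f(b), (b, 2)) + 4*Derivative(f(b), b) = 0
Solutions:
 f(b) = C1 + C2/b^3


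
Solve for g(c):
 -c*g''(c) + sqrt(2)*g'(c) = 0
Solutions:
 g(c) = C1 + C2*c^(1 + sqrt(2))


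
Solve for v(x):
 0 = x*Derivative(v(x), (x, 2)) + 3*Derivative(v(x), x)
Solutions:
 v(x) = C1 + C2/x^2


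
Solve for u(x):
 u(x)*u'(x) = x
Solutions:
 u(x) = -sqrt(C1 + x^2)
 u(x) = sqrt(C1 + x^2)


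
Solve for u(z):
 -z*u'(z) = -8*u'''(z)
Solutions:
 u(z) = C1 + Integral(C2*airyai(z/2) + C3*airybi(z/2), z)
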